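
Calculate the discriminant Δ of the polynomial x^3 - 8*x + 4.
Δ = 1616

For x^3 + a x^2 + b x + c the discriminant is Δ = 18 a b c - 4 a^3 c + a^2 b^2 - 4 b^3 - 27 c^2.
Plug a = 0, b = -8, c = 4:
  18*(0)*(-8)*(4) - 4*(0)^3*(4) + (0)^2*(-8)^2 - 4*(-8)^3 - 27*(4)^2
  = 0 + (0) + 0 + (2048) + (-432)
  = 1616.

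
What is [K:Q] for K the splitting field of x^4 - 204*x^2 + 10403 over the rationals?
[K:Q] = 4

f factors as (x^2 - 103)(x^2 - 101); the splitting field is K = Q(sqrt(103), sqrt(101)). Since 103, 101, and 10403 are all non-squares in Q, the three subfields Q(sqrt(103)), Q(sqrt(101)), Q(sqrt(10403)) are distinct degree-2 extensions, so [K:Q] = 4 (Klein four Galois group).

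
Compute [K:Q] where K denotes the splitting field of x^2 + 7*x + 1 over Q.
[K:Q] = 2

The discriminant of x^2 + (7)*x + (1) is b^2 - 4c = 49 - (4) = 45. Since 45 is not a perfect square in Q, the polynomial is irreducible over Q. Its two roots generate a degree-2 extension, so [K:Q] = 2.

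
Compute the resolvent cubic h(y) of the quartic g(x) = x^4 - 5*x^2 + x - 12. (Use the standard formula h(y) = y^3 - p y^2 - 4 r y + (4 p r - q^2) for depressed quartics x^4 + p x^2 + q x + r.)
h(y) = y^3 + 5*y^2 + 48*y + 239

Identify coefficients: p = -5, q = 1, r = -12.
Plug into h(y) = y^3 - p y^2 - 4 r y + (4 p r - q^2):
  h(y) = y^3 - (-5) y^2 - 4*(-12) y + (4*(-5)*(-12) - (1)^2)
       = y^3 + (5) y^2 + (48) y + (239).
Simplifying: h(y) = y^3 + 5*y^2 + 48*y + 239.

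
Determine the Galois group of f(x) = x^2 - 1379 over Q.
Gal(K/Q) = Z/2Z (cyclic of order 2)

x^2 - 1379 is irreducible over Q since 1379 is not a rational square. The splitting field Q(sqrt(1379)) has degree 2 over Q, and its unique nontrivial automorphism is sqrt(1379) ↦ -sqrt(1379). Hence Gal(Q(sqrt(1379))/Q) = Z/2Z.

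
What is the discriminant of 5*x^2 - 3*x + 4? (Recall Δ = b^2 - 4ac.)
Δ = -71

For a quadratic a x^2 + b x + c the discriminant is Δ = b^2 - 4ac = (-3)^2 - 4*(5)*(4) = 9 - (80) = -71.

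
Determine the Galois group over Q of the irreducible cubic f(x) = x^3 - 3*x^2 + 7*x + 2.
Gal(K/Q) = S_3 (symmetric group of order 6)

Compute the discriminant of x^3 + (-3)*x^2 + (7)*x + (2): Δ = -1579. Since Δ is not a rational square, the Galois group is not contained in A_3; it must be the full S_3 (irreducibility of the cubic rules out anything smaller).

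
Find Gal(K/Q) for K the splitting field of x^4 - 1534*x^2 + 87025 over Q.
Gal(K/Q) = Z/2Z (cyclic of order 2)

f factors as (x^2 - 59)(x^2 - 1475), so the splitting field is K = Q(sqrt(59), sqrt(1475)). The squarefree part of 59 is 59 and the squarefree part of 1475 is also 59, so sqrt(59) and sqrt(1475) are both rational multiples of sqrt(59). Hence Q(sqrt(59)) = Q(sqrt(1475)) = Q(sqrt(59)), and the splitting field collapses to a single degree-2 extension with Galois group Z/2Z.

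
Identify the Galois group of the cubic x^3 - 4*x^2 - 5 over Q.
Gal(K/Q) = S_3 (symmetric group of order 6)

Compute the discriminant of x^3 + (-4)*x^2 + (0)*x + (-5): Δ = -1955. Since Δ is not a rational square, the Galois group is not contained in A_3; it must be the full S_3 (irreducibility of the cubic rules out anything smaller).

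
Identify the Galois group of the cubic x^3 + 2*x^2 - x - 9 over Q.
Gal(K/Q) = S_3 (symmetric group of order 6)

Compute the discriminant of x^3 + (2)*x^2 + (-1)*x + (-9): Δ = -1567. Since Δ is not a rational square, the Galois group is not contained in A_3; it must be the full S_3 (irreducibility of the cubic rules out anything smaller).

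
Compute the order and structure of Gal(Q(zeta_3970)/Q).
|Gal(Q(zeta_3970)/Q)| = phi(3970) = 1584; group ≅ (Z/3970Z)^* ≅ Z/4Z × Z/396Z

The n-th cyclotomic polynomial Φ_3970(x) is the minimal polynomial of zeta_3970 over Q and has degree phi(3970) = 1584. So Q(zeta_3970) is a degree-1584 Galois extension with Galois group (Z/3970Z)^*. By CRT, (Z/3970Z)^* ≅ (Z/2Z)^* × (Z/5Z)^* × (Z/397Z)^*. Each prime-power unit group is (Z/2Z)^* ≅ trivial group (order 1); (Z/5Z)^* ≅ Z/4Z; (Z/397Z)^* ≅ Z/396Z. Hence Gal(Q(zeta_3970)/Q) ≅ Z/4Z × Z/396Z.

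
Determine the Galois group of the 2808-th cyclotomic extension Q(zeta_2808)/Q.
|Gal(Q(zeta_2808)/Q)| = phi(2808) = 864; group ≅ (Z/2808Z)^* ≅ Z/2Z × Z/2Z × Z/12Z × Z/18Z

The n-th cyclotomic polynomial Φ_2808(x) is the minimal polynomial of zeta_2808 over Q and has degree phi(2808) = 864. So Q(zeta_2808) is a degree-864 Galois extension with Galois group (Z/2808Z)^*. By CRT, (Z/2808Z)^* ≅ (Z/8Z)^* × (Z/27Z)^* × (Z/13Z)^*. Each prime-power unit group is (Z/8Z)^* ≅ Z/2Z × Z/2Z; (Z/27Z)^* ≅ Z/18Z; (Z/13Z)^* ≅ Z/12Z. Hence Gal(Q(zeta_2808)/Q) ≅ Z/2Z × Z/2Z × Z/12Z × Z/18Z.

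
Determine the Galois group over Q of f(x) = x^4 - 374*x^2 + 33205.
Gal(K/Q) = V_4 (Klein four-group, Z/2Z × Z/2Z)

f factors as (x^2 - 229)(x^2 - 145), so the splitting field is K = Q(sqrt(229), sqrt(145)). The elements 229, 145, 33205 are all non-squares in Q, so sqrt(229) and sqrt(145) generate independent quadratic extensions. Thus [K:Q] = 4 and Gal(K/Q) is generated by the two order-2 automorphisms sqrt(229) ↦ -sqrt(229) and sqrt(145) ↦ -sqrt(145), giving V_4.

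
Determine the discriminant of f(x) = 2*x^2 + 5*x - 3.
Δ = 49

For a quadratic a x^2 + b x + c the discriminant is Δ = b^2 - 4ac = (5)^2 - 4*(2)*(-3) = 25 - (-24) = 49.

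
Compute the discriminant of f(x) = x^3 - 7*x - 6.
Δ = 400

For a depressed cubic x^3 + p x + q the discriminant is Δ = -4 p^3 - 27 q^2 = -4*(-7)^3 - 27*(-6)^2 = 1372 - 972 = 400.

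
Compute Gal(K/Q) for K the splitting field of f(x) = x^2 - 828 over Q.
Gal(K/Q) = Z/2Z (cyclic of order 2)

x^2 - 828 is irreducible over Q since 828 is not a rational square. The splitting field Q(sqrt(828)) has degree 2 over Q, and its unique nontrivial automorphism is sqrt(828) ↦ -sqrt(828). Hence Gal(Q(sqrt(828))/Q) = Z/2Z.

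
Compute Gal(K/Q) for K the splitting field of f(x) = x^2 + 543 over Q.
Gal(K/Q) = Z/2Z (cyclic of order 2)

x^2 + 543 is irreducible over Q since -543 is not a rational square. The splitting field Q(sqrt(-543)) has degree 2 over Q, and its unique nontrivial automorphism is sqrt(-543) ↦ -sqrt(-543). Hence Gal(Q(sqrt(-543))/Q) = Z/2Z.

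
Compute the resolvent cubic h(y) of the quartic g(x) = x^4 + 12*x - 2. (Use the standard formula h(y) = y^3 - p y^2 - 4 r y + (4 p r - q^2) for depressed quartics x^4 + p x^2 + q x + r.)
h(y) = y^3 + 8*y - 144

Identify coefficients: p = 0, q = 12, r = -2.
Plug into h(y) = y^3 - p y^2 - 4 r y + (4 p r - q^2):
  h(y) = y^3 - (0) y^2 - 4*(-2) y + (4*(0)*(-2) - (12)^2)
       = y^3 + (0) y^2 + (8) y + (-144).
Simplifying: h(y) = y^3 + 8*y - 144.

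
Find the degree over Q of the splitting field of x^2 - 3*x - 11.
[K:Q] = 2

The discriminant of x^2 + (-3)*x + (-11) is b^2 - 4c = 9 - (-44) = 53. Since 53 is not a perfect square in Q, the polynomial is irreducible over Q. Its two roots generate a degree-2 extension, so [K:Q] = 2.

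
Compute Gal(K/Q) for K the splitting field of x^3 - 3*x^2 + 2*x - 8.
Gal(K/Q) = S_3 (symmetric group of order 6)

Compute the discriminant of x^3 + (-3)*x^2 + (2)*x + (-8): Δ = -1724. Since Δ is not a rational square, the Galois group is not contained in A_3; it must be the full S_3 (irreducibility of the cubic rules out anything smaller).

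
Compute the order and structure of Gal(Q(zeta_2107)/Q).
|Gal(Q(zeta_2107)/Q)| = phi(2107) = 1764; group ≅ (Z/2107Z)^* ≅ Z/42Z × Z/42Z

The n-th cyclotomic polynomial Φ_2107(x) is the minimal polynomial of zeta_2107 over Q and has degree phi(2107) = 1764. So Q(zeta_2107) is a degree-1764 Galois extension with Galois group (Z/2107Z)^*. By CRT, (Z/2107Z)^* ≅ (Z/49Z)^* × (Z/43Z)^*. Each prime-power unit group is (Z/49Z)^* ≅ Z/42Z; (Z/43Z)^* ≅ Z/42Z. Hence Gal(Q(zeta_2107)/Q) ≅ Z/42Z × Z/42Z.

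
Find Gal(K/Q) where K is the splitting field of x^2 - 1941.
Gal(K/Q) = Z/2Z (cyclic of order 2)

x^2 - 1941 is irreducible over Q since 1941 is not a rational square. The splitting field Q(sqrt(1941)) has degree 2 over Q, and its unique nontrivial automorphism is sqrt(1941) ↦ -sqrt(1941). Hence Gal(Q(sqrt(1941))/Q) = Z/2Z.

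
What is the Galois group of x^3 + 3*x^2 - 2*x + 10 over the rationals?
Gal(K/Q) = S_3 (symmetric group of order 6)

Compute the discriminant of x^3 + (3)*x^2 + (-2)*x + (10): Δ = -4792. Since Δ is not a rational square, the Galois group is not contained in A_3; it must be the full S_3 (irreducibility of the cubic rules out anything smaller).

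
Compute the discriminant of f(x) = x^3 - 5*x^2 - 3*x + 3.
Δ = 2400

For x^3 + a x^2 + b x + c the discriminant is Δ = 18 a b c - 4 a^3 c + a^2 b^2 - 4 b^3 - 27 c^2.
Plug a = -5, b = -3, c = 3:
  18*(-5)*(-3)*(3) - 4*(-5)^3*(3) + (-5)^2*(-3)^2 - 4*(-3)^3 - 27*(3)^2
  = 810 + (1500) + 225 + (108) + (-243)
  = 2400.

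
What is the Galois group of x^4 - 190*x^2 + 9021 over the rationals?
Gal(K/Q) = V_4 (Klein four-group, Z/2Z × Z/2Z)

f factors as (x^2 - 97)(x^2 - 93), so the splitting field is K = Q(sqrt(97), sqrt(93)). The elements 97, 93, 9021 are all non-squares in Q, so sqrt(97) and sqrt(93) generate independent quadratic extensions. Thus [K:Q] = 4 and Gal(K/Q) is generated by the two order-2 automorphisms sqrt(97) ↦ -sqrt(97) and sqrt(93) ↦ -sqrt(93), giving V_4.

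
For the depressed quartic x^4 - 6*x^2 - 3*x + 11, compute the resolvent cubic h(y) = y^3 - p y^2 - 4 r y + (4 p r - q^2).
h(y) = y^3 + 6*y^2 - 44*y - 273

Identify coefficients: p = -6, q = -3, r = 11.
Plug into h(y) = y^3 - p y^2 - 4 r y + (4 p r - q^2):
  h(y) = y^3 - (-6) y^2 - 4*(11) y + (4*(-6)*(11) - (-3)^2)
       = y^3 + (6) y^2 + (-44) y + (-273).
Simplifying: h(y) = y^3 + 6*y^2 - 44*y - 273.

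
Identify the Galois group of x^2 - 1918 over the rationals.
Gal(K/Q) = Z/2Z (cyclic of order 2)

x^2 - 1918 is irreducible over Q since 1918 is not a rational square. The splitting field Q(sqrt(1918)) has degree 2 over Q, and its unique nontrivial automorphism is sqrt(1918) ↦ -sqrt(1918). Hence Gal(Q(sqrt(1918))/Q) = Z/2Z.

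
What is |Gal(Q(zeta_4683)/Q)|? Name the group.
|Gal(Q(zeta_4683)/Q)| = phi(4683) = 2664; group ≅ (Z/4683Z)^* ≅ Z/2Z × Z/6Z × Z/222Z

The n-th cyclotomic polynomial Φ_4683(x) is the minimal polynomial of zeta_4683 over Q and has degree phi(4683) = 2664. So Q(zeta_4683) is a degree-2664 Galois extension with Galois group (Z/4683Z)^*. By CRT, (Z/4683Z)^* ≅ (Z/3Z)^* × (Z/7Z)^* × (Z/223Z)^*. Each prime-power unit group is (Z/3Z)^* ≅ Z/2Z; (Z/7Z)^* ≅ Z/6Z; (Z/223Z)^* ≅ Z/222Z. Hence Gal(Q(zeta_4683)/Q) ≅ Z/2Z × Z/6Z × Z/222Z.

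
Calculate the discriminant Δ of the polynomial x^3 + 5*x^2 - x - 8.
Δ = 3021

For x^3 + a x^2 + b x + c the discriminant is Δ = 18 a b c - 4 a^3 c + a^2 b^2 - 4 b^3 - 27 c^2.
Plug a = 5, b = -1, c = -8:
  18*(5)*(-1)*(-8) - 4*(5)^3*(-8) + (5)^2*(-1)^2 - 4*(-1)^3 - 27*(-8)^2
  = 720 + (4000) + 25 + (4) + (-1728)
  = 3021.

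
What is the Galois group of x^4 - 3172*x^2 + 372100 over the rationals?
Gal(K/Q) = Z/2Z (cyclic of order 2)

f factors as (x^2 - 122)(x^2 - 3050), so the splitting field is K = Q(sqrt(122), sqrt(3050)). The squarefree part of 122 is 122 and the squarefree part of 3050 is also 122, so sqrt(122) and sqrt(3050) are both rational multiples of sqrt(122). Hence Q(sqrt(122)) = Q(sqrt(3050)) = Q(sqrt(122)), and the splitting field collapses to a single degree-2 extension with Galois group Z/2Z.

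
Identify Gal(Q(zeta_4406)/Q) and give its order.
|Gal(Q(zeta_4406)/Q)| = phi(4406) = 2202; group ≅ (Z/4406Z)^* ≅ Z/2202Z

The n-th cyclotomic polynomial Φ_4406(x) is the minimal polynomial of zeta_4406 over Q and has degree phi(4406) = 2202. So Q(zeta_4406) is a degree-2202 Galois extension with Galois group (Z/4406Z)^*. By CRT, (Z/4406Z)^* ≅ (Z/2Z)^* × (Z/2203Z)^*. Each prime-power unit group is (Z/2Z)^* ≅ trivial group (order 1); (Z/2203Z)^* ≅ Z/2202Z. Hence Gal(Q(zeta_4406)/Q) ≅ Z/2202Z.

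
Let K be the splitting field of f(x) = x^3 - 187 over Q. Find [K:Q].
[K:Q] = 6

x^3 - 187 has one real root r = 187^(1/3) and two complex roots r*zeta_3, r*zeta_3^2 where zeta_3 = e^(2*pi*i/3). The splitting field is Q(r, zeta_3). [Q(r):Q] = 3 and [Q(zeta_3):Q] = 2 with gcd = 1, so [Q(r, zeta_3):Q] = 3 * 2 = 6.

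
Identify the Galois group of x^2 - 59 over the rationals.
Gal(K/Q) = Z/2Z (cyclic of order 2)

x^2 - 59 is irreducible over Q since 59 is not a rational square. The splitting field Q(sqrt(59)) has degree 2 over Q, and its unique nontrivial automorphism is sqrt(59) ↦ -sqrt(59). Hence Gal(Q(sqrt(59))/Q) = Z/2Z.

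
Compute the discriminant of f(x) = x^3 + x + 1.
Δ = -31

For x^3 + a x^2 + b x + c the discriminant is Δ = 18 a b c - 4 a^3 c + a^2 b^2 - 4 b^3 - 27 c^2.
Plug a = 0, b = 1, c = 1:
  18*(0)*(1)*(1) - 4*(0)^3*(1) + (0)^2*(1)^2 - 4*(1)^3 - 27*(1)^2
  = 0 + (0) + 0 + (-4) + (-27)
  = -31.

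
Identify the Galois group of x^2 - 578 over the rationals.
Gal(K/Q) = Z/2Z (cyclic of order 2)

x^2 - 578 is irreducible over Q since 578 is not a rational square. The splitting field Q(sqrt(578)) has degree 2 over Q, and its unique nontrivial automorphism is sqrt(578) ↦ -sqrt(578). Hence Gal(Q(sqrt(578))/Q) = Z/2Z.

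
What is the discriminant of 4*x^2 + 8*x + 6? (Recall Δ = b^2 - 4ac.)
Δ = -32

For a quadratic a x^2 + b x + c the discriminant is Δ = b^2 - 4ac = (8)^2 - 4*(4)*(6) = 64 - (96) = -32.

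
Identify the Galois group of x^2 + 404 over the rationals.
Gal(K/Q) = Z/2Z (cyclic of order 2)

x^2 + 404 is irreducible over Q since -404 is not a rational square. The splitting field Q(sqrt(-404)) has degree 2 over Q, and its unique nontrivial automorphism is sqrt(-404) ↦ -sqrt(-404). Hence Gal(Q(sqrt(-404))/Q) = Z/2Z.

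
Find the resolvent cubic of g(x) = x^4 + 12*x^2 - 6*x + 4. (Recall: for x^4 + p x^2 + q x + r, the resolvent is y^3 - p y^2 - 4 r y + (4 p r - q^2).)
h(y) = y^3 - 12*y^2 - 16*y + 156

Identify coefficients: p = 12, q = -6, r = 4.
Plug into h(y) = y^3 - p y^2 - 4 r y + (4 p r - q^2):
  h(y) = y^3 - (12) y^2 - 4*(4) y + (4*(12)*(4) - (-6)^2)
       = y^3 + (-12) y^2 + (-16) y + (156).
Simplifying: h(y) = y^3 - 12*y^2 - 16*y + 156.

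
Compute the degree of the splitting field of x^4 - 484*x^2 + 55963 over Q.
[K:Q] = 4

f factors as (x^2 - 293)(x^2 - 191); the splitting field is K = Q(sqrt(293), sqrt(191)). Since 293, 191, and 55963 are all non-squares in Q, the three subfields Q(sqrt(293)), Q(sqrt(191)), Q(sqrt(55963)) are distinct degree-2 extensions, so [K:Q] = 4 (Klein four Galois group).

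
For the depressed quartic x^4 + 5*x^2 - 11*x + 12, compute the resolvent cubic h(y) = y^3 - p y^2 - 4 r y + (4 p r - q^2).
h(y) = y^3 - 5*y^2 - 48*y + 119

Identify coefficients: p = 5, q = -11, r = 12.
Plug into h(y) = y^3 - p y^2 - 4 r y + (4 p r - q^2):
  h(y) = y^3 - (5) y^2 - 4*(12) y + (4*(5)*(12) - (-11)^2)
       = y^3 + (-5) y^2 + (-48) y + (119).
Simplifying: h(y) = y^3 - 5*y^2 - 48*y + 119.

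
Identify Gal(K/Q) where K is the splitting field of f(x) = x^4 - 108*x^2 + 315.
Gal(K/Q) = V_4 (Klein four-group, Z/2Z × Z/2Z)

f factors as (x^2 - 3)(x^2 - 105), so the splitting field is K = Q(sqrt(3), sqrt(105)). The elements 3, 105, 315 are all non-squares in Q, so sqrt(3) and sqrt(105) generate independent quadratic extensions. Thus [K:Q] = 4 and Gal(K/Q) is generated by the two order-2 automorphisms sqrt(3) ↦ -sqrt(3) and sqrt(105) ↦ -sqrt(105), giving V_4.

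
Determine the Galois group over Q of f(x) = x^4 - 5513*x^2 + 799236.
Gal(K/Q) = Z/2Z (cyclic of order 2)

f factors as (x^2 - 5364)(x^2 - 149), so the splitting field is K = Q(sqrt(5364), sqrt(149)). The squarefree part of 5364 is 149 and the squarefree part of 149 is also 149, so sqrt(5364) and sqrt(149) are both rational multiples of sqrt(149). Hence Q(sqrt(5364)) = Q(sqrt(149)) = Q(sqrt(149)), and the splitting field collapses to a single degree-2 extension with Galois group Z/2Z.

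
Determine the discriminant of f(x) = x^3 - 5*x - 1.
Δ = 473

For x^3 + a x^2 + b x + c the discriminant is Δ = 18 a b c - 4 a^3 c + a^2 b^2 - 4 b^3 - 27 c^2.
Plug a = 0, b = -5, c = -1:
  18*(0)*(-5)*(-1) - 4*(0)^3*(-1) + (0)^2*(-5)^2 - 4*(-5)^3 - 27*(-1)^2
  = 0 + (0) + 0 + (500) + (-27)
  = 473.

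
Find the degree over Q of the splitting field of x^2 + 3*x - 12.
[K:Q] = 2

The discriminant of x^2 + (3)*x + (-12) is b^2 - 4c = 9 - (-48) = 57. Since 57 is not a perfect square in Q, the polynomial is irreducible over Q. Its two roots generate a degree-2 extension, so [K:Q] = 2.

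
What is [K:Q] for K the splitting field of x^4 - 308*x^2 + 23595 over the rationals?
[K:Q] = 4

f factors as (x^2 - 143)(x^2 - 165); the splitting field is K = Q(sqrt(143), sqrt(165)). Since 143, 165, and 23595 are all non-squares in Q, the three subfields Q(sqrt(143)), Q(sqrt(165)), Q(sqrt(23595)) are distinct degree-2 extensions, so [K:Q] = 4 (Klein four Galois group).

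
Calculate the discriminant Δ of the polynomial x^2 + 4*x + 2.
Δ = 8

For a quadratic a x^2 + b x + c the discriminant is Δ = b^2 - 4ac = (4)^2 - 4*(1)*(2) = 16 - (8) = 8.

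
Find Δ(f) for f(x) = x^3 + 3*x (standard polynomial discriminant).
Δ = -108

For a depressed cubic x^3 + p x + q the discriminant is Δ = -4 p^3 - 27 q^2 = -4*(3)^3 - 27*(0)^2 = -108 - 0 = -108.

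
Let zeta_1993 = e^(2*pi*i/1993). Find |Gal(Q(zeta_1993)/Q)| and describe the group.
|Gal(Q(zeta_1993)/Q)| = phi(1993) = 1992; group ≅ (Z/1993Z)^* ≅ Z/1992Z

The n-th cyclotomic polynomial Φ_1993(x) is the minimal polynomial of zeta_1993 over Q and has degree phi(1993) = 1992. So Q(zeta_1993) is a degree-1992 Galois extension with Galois group (Z/1993Z)^*. (Z/1993Z)^* is cyclic since 1993 is an odd prime power (or 4). Hence Gal(Q(zeta_1993)/Q) ≅ Z/1992Z.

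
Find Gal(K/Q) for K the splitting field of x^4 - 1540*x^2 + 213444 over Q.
Gal(K/Q) = Z/2Z (cyclic of order 2)

f factors as (x^2 - 1386)(x^2 - 154), so the splitting field is K = Q(sqrt(1386), sqrt(154)). The squarefree part of 1386 is 154 and the squarefree part of 154 is also 154, so sqrt(1386) and sqrt(154) are both rational multiples of sqrt(154). Hence Q(sqrt(1386)) = Q(sqrt(154)) = Q(sqrt(154)), and the splitting field collapses to a single degree-2 extension with Galois group Z/2Z.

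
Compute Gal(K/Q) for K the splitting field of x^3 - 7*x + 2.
Gal(K/Q) = S_3 (symmetric group of order 6)

Compute the discriminant of x^3 + (0)*x^2 + (-7)*x + (2): Δ = 1264. Since Δ is not a rational square, the Galois group is not contained in A_3; it must be the full S_3 (irreducibility of the cubic rules out anything smaller).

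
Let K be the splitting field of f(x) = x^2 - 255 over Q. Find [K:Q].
[K:Q] = 2

The polynomial x^2 - 255 is irreducible over Q since 255 is not a perfect square. Its splitting field is Q(sqrt(255)), which has degree 2 over Q.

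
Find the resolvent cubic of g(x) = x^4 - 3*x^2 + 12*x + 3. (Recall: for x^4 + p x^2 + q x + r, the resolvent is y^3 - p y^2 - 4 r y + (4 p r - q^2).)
h(y) = y^3 + 3*y^2 - 12*y - 180

Identify coefficients: p = -3, q = 12, r = 3.
Plug into h(y) = y^3 - p y^2 - 4 r y + (4 p r - q^2):
  h(y) = y^3 - (-3) y^2 - 4*(3) y + (4*(-3)*(3) - (12)^2)
       = y^3 + (3) y^2 + (-12) y + (-180).
Simplifying: h(y) = y^3 + 3*y^2 - 12*y - 180.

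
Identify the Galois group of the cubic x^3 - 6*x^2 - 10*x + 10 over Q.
Gal(K/Q) = S_3 (symmetric group of order 6)

Compute the discriminant of x^3 + (-6)*x^2 + (-10)*x + (10): Δ = 24340. Since Δ is not a rational square, the Galois group is not contained in A_3; it must be the full S_3 (irreducibility of the cubic rules out anything smaller).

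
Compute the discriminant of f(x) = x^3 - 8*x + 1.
Δ = 2021

For a depressed cubic x^3 + p x + q the discriminant is Δ = -4 p^3 - 27 q^2 = -4*(-8)^3 - 27*(1)^2 = 2048 - 27 = 2021.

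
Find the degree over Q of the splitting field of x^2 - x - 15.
[K:Q] = 2

The discriminant of x^2 + (-1)*x + (-15) is b^2 - 4c = 1 - (-60) = 61. Since 61 is not a perfect square in Q, the polynomial is irreducible over Q. Its two roots generate a degree-2 extension, so [K:Q] = 2.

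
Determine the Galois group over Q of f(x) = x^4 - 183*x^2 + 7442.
Gal(K/Q) = V_4 (Klein four-group, Z/2Z × Z/2Z)

f factors as (x^2 - 61)(x^2 - 122), so the splitting field is K = Q(sqrt(61), sqrt(122)). The elements 61, 122, 7442 are all non-squares in Q, so sqrt(61) and sqrt(122) generate independent quadratic extensions. Thus [K:Q] = 4 and Gal(K/Q) is generated by the two order-2 automorphisms sqrt(61) ↦ -sqrt(61) and sqrt(122) ↦ -sqrt(122), giving V_4.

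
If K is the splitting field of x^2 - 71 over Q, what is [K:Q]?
[K:Q] = 2

The polynomial x^2 - 71 is irreducible over Q since 71 is not a perfect square. Its splitting field is Q(sqrt(71)), which has degree 2 over Q.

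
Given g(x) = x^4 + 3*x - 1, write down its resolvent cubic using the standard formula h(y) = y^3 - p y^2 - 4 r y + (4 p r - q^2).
h(y) = y^3 + 4*y - 9

Identify coefficients: p = 0, q = 3, r = -1.
Plug into h(y) = y^3 - p y^2 - 4 r y + (4 p r - q^2):
  h(y) = y^3 - (0) y^2 - 4*(-1) y + (4*(0)*(-1) - (3)^2)
       = y^3 + (0) y^2 + (4) y + (-9).
Simplifying: h(y) = y^3 + 4*y - 9.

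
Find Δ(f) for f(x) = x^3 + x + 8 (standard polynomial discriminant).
Δ = -1732

For a depressed cubic x^3 + p x + q the discriminant is Δ = -4 p^3 - 27 q^2 = -4*(1)^3 - 27*(8)^2 = -4 - 1728 = -1732.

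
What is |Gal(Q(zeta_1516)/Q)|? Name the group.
|Gal(Q(zeta_1516)/Q)| = phi(1516) = 756; group ≅ (Z/1516Z)^* ≅ Z/2Z × Z/378Z

The n-th cyclotomic polynomial Φ_1516(x) is the minimal polynomial of zeta_1516 over Q and has degree phi(1516) = 756. So Q(zeta_1516) is a degree-756 Galois extension with Galois group (Z/1516Z)^*. By CRT, (Z/1516Z)^* ≅ (Z/4Z)^* × (Z/379Z)^*. Each prime-power unit group is (Z/4Z)^* ≅ Z/2Z; (Z/379Z)^* ≅ Z/378Z. Hence Gal(Q(zeta_1516)/Q) ≅ Z/2Z × Z/378Z.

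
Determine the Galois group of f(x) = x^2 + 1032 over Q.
Gal(K/Q) = Z/2Z (cyclic of order 2)

x^2 + 1032 is irreducible over Q since -1032 is not a rational square. The splitting field Q(sqrt(-1032)) has degree 2 over Q, and its unique nontrivial automorphism is sqrt(-1032) ↦ -sqrt(-1032). Hence Gal(Q(sqrt(-1032))/Q) = Z/2Z.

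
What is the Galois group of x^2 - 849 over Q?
Gal(K/Q) = Z/2Z (cyclic of order 2)

x^2 - 849 is irreducible over Q since 849 is not a rational square. The splitting field Q(sqrt(849)) has degree 2 over Q, and its unique nontrivial automorphism is sqrt(849) ↦ -sqrt(849). Hence Gal(Q(sqrt(849))/Q) = Z/2Z.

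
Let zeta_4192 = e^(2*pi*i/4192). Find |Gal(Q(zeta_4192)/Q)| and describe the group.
|Gal(Q(zeta_4192)/Q)| = phi(4192) = 2080; group ≅ (Z/4192Z)^* ≅ Z/2Z × Z/8Z × Z/130Z

The n-th cyclotomic polynomial Φ_4192(x) is the minimal polynomial of zeta_4192 over Q and has degree phi(4192) = 2080. So Q(zeta_4192) is a degree-2080 Galois extension with Galois group (Z/4192Z)^*. By CRT, (Z/4192Z)^* ≅ (Z/32Z)^* × (Z/131Z)^*. Each prime-power unit group is (Z/32Z)^* ≅ Z/2Z × Z/8Z; (Z/131Z)^* ≅ Z/130Z. Hence Gal(Q(zeta_4192)/Q) ≅ Z/2Z × Z/8Z × Z/130Z.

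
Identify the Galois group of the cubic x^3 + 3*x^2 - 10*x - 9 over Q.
Gal(K/Q) = S_3 (symmetric group of order 6)

Compute the discriminant of x^3 + (3)*x^2 + (-10)*x + (-9): Δ = 8545. Since Δ is not a rational square, the Galois group is not contained in A_3; it must be the full S_3 (irreducibility of the cubic rules out anything smaller).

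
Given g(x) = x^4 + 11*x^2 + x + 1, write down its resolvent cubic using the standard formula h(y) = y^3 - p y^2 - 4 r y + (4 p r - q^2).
h(y) = y^3 - 11*y^2 - 4*y + 43

Identify coefficients: p = 11, q = 1, r = 1.
Plug into h(y) = y^3 - p y^2 - 4 r y + (4 p r - q^2):
  h(y) = y^3 - (11) y^2 - 4*(1) y + (4*(11)*(1) - (1)^2)
       = y^3 + (-11) y^2 + (-4) y + (43).
Simplifying: h(y) = y^3 - 11*y^2 - 4*y + 43.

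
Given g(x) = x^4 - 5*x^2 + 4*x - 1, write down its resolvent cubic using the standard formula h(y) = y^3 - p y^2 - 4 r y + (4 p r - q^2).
h(y) = y^3 + 5*y^2 + 4*y + 4

Identify coefficients: p = -5, q = 4, r = -1.
Plug into h(y) = y^3 - p y^2 - 4 r y + (4 p r - q^2):
  h(y) = y^3 - (-5) y^2 - 4*(-1) y + (4*(-5)*(-1) - (4)^2)
       = y^3 + (5) y^2 + (4) y + (4).
Simplifying: h(y) = y^3 + 5*y^2 + 4*y + 4.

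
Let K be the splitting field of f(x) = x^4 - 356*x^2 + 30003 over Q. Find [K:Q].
[K:Q] = 4

f factors as (x^2 - 219)(x^2 - 137); the splitting field is K = Q(sqrt(219), sqrt(137)). Since 219, 137, and 30003 are all non-squares in Q, the three subfields Q(sqrt(219)), Q(sqrt(137)), Q(sqrt(30003)) are distinct degree-2 extensions, so [K:Q] = 4 (Klein four Galois group).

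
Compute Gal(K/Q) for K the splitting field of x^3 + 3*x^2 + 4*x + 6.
Gal(K/Q) = S_3 (symmetric group of order 6)

Compute the discriminant of x^3 + (3)*x^2 + (4)*x + (6): Δ = -436. Since Δ is not a rational square, the Galois group is not contained in A_3; it must be the full S_3 (irreducibility of the cubic rules out anything smaller).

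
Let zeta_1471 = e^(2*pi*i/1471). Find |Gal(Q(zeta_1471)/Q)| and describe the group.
|Gal(Q(zeta_1471)/Q)| = phi(1471) = 1470; group ≅ (Z/1471Z)^* ≅ Z/1470Z

The n-th cyclotomic polynomial Φ_1471(x) is the minimal polynomial of zeta_1471 over Q and has degree phi(1471) = 1470. So Q(zeta_1471) is a degree-1470 Galois extension with Galois group (Z/1471Z)^*. (Z/1471Z)^* is cyclic since 1471 is an odd prime power (or 4). Hence Gal(Q(zeta_1471)/Q) ≅ Z/1470Z.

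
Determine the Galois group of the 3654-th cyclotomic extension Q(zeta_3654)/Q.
|Gal(Q(zeta_3654)/Q)| = phi(3654) = 1008; group ≅ (Z/3654Z)^* ≅ Z/6Z × Z/6Z × Z/28Z

The n-th cyclotomic polynomial Φ_3654(x) is the minimal polynomial of zeta_3654 over Q and has degree phi(3654) = 1008. So Q(zeta_3654) is a degree-1008 Galois extension with Galois group (Z/3654Z)^*. By CRT, (Z/3654Z)^* ≅ (Z/2Z)^* × (Z/9Z)^* × (Z/7Z)^* × (Z/29Z)^*. Each prime-power unit group is (Z/2Z)^* ≅ trivial group (order 1); (Z/9Z)^* ≅ Z/6Z; (Z/7Z)^* ≅ Z/6Z; (Z/29Z)^* ≅ Z/28Z. Hence Gal(Q(zeta_3654)/Q) ≅ Z/6Z × Z/6Z × Z/28Z.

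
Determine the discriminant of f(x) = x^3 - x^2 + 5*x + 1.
Δ = -588

For x^3 + a x^2 + b x + c the discriminant is Δ = 18 a b c - 4 a^3 c + a^2 b^2 - 4 b^3 - 27 c^2.
Plug a = -1, b = 5, c = 1:
  18*(-1)*(5)*(1) - 4*(-1)^3*(1) + (-1)^2*(5)^2 - 4*(5)^3 - 27*(1)^2
  = -90 + (4) + 25 + (-500) + (-27)
  = -588.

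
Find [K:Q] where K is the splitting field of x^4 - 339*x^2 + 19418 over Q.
[K:Q] = 4

f factors as (x^2 - 73)(x^2 - 266); the splitting field is K = Q(sqrt(73), sqrt(266)). Since 73, 266, and 19418 are all non-squares in Q, the three subfields Q(sqrt(73)), Q(sqrt(266)), Q(sqrt(19418)) are distinct degree-2 extensions, so [K:Q] = 4 (Klein four Galois group).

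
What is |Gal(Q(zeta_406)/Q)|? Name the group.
|Gal(Q(zeta_406)/Q)| = phi(406) = 168; group ≅ (Z/406Z)^* ≅ Z/6Z × Z/28Z

The n-th cyclotomic polynomial Φ_406(x) is the minimal polynomial of zeta_406 over Q and has degree phi(406) = 168. So Q(zeta_406) is a degree-168 Galois extension with Galois group (Z/406Z)^*. By CRT, (Z/406Z)^* ≅ (Z/2Z)^* × (Z/7Z)^* × (Z/29Z)^*. Each prime-power unit group is (Z/2Z)^* ≅ trivial group (order 1); (Z/7Z)^* ≅ Z/6Z; (Z/29Z)^* ≅ Z/28Z. Hence Gal(Q(zeta_406)/Q) ≅ Z/6Z × Z/28Z.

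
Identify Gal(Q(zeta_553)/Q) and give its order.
|Gal(Q(zeta_553)/Q)| = phi(553) = 468; group ≅ (Z/553Z)^* ≅ Z/6Z × Z/78Z

The n-th cyclotomic polynomial Φ_553(x) is the minimal polynomial of zeta_553 over Q and has degree phi(553) = 468. So Q(zeta_553) is a degree-468 Galois extension with Galois group (Z/553Z)^*. By CRT, (Z/553Z)^* ≅ (Z/7Z)^* × (Z/79Z)^*. Each prime-power unit group is (Z/7Z)^* ≅ Z/6Z; (Z/79Z)^* ≅ Z/78Z. Hence Gal(Q(zeta_553)/Q) ≅ Z/6Z × Z/78Z.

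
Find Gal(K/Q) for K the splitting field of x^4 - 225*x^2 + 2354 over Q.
Gal(K/Q) = V_4 (Klein four-group, Z/2Z × Z/2Z)

f factors as (x^2 - 11)(x^2 - 214), so the splitting field is K = Q(sqrt(11), sqrt(214)). The elements 11, 214, 2354 are all non-squares in Q, so sqrt(11) and sqrt(214) generate independent quadratic extensions. Thus [K:Q] = 4 and Gal(K/Q) is generated by the two order-2 automorphisms sqrt(11) ↦ -sqrt(11) and sqrt(214) ↦ -sqrt(214), giving V_4.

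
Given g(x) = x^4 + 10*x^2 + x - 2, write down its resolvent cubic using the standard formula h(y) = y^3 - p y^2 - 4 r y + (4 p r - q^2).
h(y) = y^3 - 10*y^2 + 8*y - 81

Identify coefficients: p = 10, q = 1, r = -2.
Plug into h(y) = y^3 - p y^2 - 4 r y + (4 p r - q^2):
  h(y) = y^3 - (10) y^2 - 4*(-2) y + (4*(10)*(-2) - (1)^2)
       = y^3 + (-10) y^2 + (8) y + (-81).
Simplifying: h(y) = y^3 - 10*y^2 + 8*y - 81.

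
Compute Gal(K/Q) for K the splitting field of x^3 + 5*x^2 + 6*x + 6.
Gal(K/Q) = S_3 (symmetric group of order 6)

Compute the discriminant of x^3 + (5)*x^2 + (6)*x + (6): Δ = -696. Since Δ is not a rational square, the Galois group is not contained in A_3; it must be the full S_3 (irreducibility of the cubic rules out anything smaller).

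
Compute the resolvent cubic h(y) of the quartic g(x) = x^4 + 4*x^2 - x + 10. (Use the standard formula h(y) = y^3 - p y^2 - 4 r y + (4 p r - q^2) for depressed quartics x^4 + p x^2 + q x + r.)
h(y) = y^3 - 4*y^2 - 40*y + 159

Identify coefficients: p = 4, q = -1, r = 10.
Plug into h(y) = y^3 - p y^2 - 4 r y + (4 p r - q^2):
  h(y) = y^3 - (4) y^2 - 4*(10) y + (4*(4)*(10) - (-1)^2)
       = y^3 + (-4) y^2 + (-40) y + (159).
Simplifying: h(y) = y^3 - 4*y^2 - 40*y + 159.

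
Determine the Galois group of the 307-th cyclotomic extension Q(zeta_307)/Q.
|Gal(Q(zeta_307)/Q)| = phi(307) = 306; group ≅ (Z/307Z)^* ≅ Z/306Z

The n-th cyclotomic polynomial Φ_307(x) is the minimal polynomial of zeta_307 over Q and has degree phi(307) = 306. So Q(zeta_307) is a degree-306 Galois extension with Galois group (Z/307Z)^*. (Z/307Z)^* is cyclic since 307 is an odd prime power (or 4). Hence Gal(Q(zeta_307)/Q) ≅ Z/306Z.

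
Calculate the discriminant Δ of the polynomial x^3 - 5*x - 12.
Δ = -3388

For a depressed cubic x^3 + p x + q the discriminant is Δ = -4 p^3 - 27 q^2 = -4*(-5)^3 - 27*(-12)^2 = 500 - 3888 = -3388.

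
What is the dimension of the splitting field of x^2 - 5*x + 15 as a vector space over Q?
[K:Q] = 2

The discriminant of x^2 + (-5)*x + (15) is b^2 - 4c = 25 - (60) = -35. Since -35 is not a perfect square in Q, the polynomial is irreducible over Q. Its two roots generate a degree-2 extension, so [K:Q] = 2.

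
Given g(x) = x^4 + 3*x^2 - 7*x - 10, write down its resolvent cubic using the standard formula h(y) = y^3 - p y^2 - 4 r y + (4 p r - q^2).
h(y) = y^3 - 3*y^2 + 40*y - 169

Identify coefficients: p = 3, q = -7, r = -10.
Plug into h(y) = y^3 - p y^2 - 4 r y + (4 p r - q^2):
  h(y) = y^3 - (3) y^2 - 4*(-10) y + (4*(3)*(-10) - (-7)^2)
       = y^3 + (-3) y^2 + (40) y + (-169).
Simplifying: h(y) = y^3 - 3*y^2 + 40*y - 169.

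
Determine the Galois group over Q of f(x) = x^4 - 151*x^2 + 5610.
Gal(K/Q) = V_4 (Klein four-group, Z/2Z × Z/2Z)

f factors as (x^2 - 66)(x^2 - 85), so the splitting field is K = Q(sqrt(66), sqrt(85)). The elements 66, 85, 5610 are all non-squares in Q, so sqrt(66) and sqrt(85) generate independent quadratic extensions. Thus [K:Q] = 4 and Gal(K/Q) is generated by the two order-2 automorphisms sqrt(66) ↦ -sqrt(66) and sqrt(85) ↦ -sqrt(85), giving V_4.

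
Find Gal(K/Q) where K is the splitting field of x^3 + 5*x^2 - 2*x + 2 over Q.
Gal(K/Q) = S_3 (symmetric group of order 6)

Compute the discriminant of x^3 + (5)*x^2 + (-2)*x + (2): Δ = -1336. Since Δ is not a rational square, the Galois group is not contained in A_3; it must be the full S_3 (irreducibility of the cubic rules out anything smaller).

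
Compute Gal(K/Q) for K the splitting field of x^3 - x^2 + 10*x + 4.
Gal(K/Q) = S_3 (symmetric group of order 6)

Compute the discriminant of x^3 + (-1)*x^2 + (10)*x + (4): Δ = -5036. Since Δ is not a rational square, the Galois group is not contained in A_3; it must be the full S_3 (irreducibility of the cubic rules out anything smaller).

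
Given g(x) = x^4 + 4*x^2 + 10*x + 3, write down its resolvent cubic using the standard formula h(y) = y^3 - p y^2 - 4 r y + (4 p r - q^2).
h(y) = y^3 - 4*y^2 - 12*y - 52

Identify coefficients: p = 4, q = 10, r = 3.
Plug into h(y) = y^3 - p y^2 - 4 r y + (4 p r - q^2):
  h(y) = y^3 - (4) y^2 - 4*(3) y + (4*(4)*(3) - (10)^2)
       = y^3 + (-4) y^2 + (-12) y + (-52).
Simplifying: h(y) = y^3 - 4*y^2 - 12*y - 52.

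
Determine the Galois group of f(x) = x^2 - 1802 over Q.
Gal(K/Q) = Z/2Z (cyclic of order 2)

x^2 - 1802 is irreducible over Q since 1802 is not a rational square. The splitting field Q(sqrt(1802)) has degree 2 over Q, and its unique nontrivial automorphism is sqrt(1802) ↦ -sqrt(1802). Hence Gal(Q(sqrt(1802))/Q) = Z/2Z.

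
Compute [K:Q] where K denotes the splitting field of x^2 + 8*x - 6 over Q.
[K:Q] = 2

The discriminant of x^2 + (8)*x + (-6) is b^2 - 4c = 64 - (-24) = 88. Since 88 is not a perfect square in Q, the polynomial is irreducible over Q. Its two roots generate a degree-2 extension, so [K:Q] = 2.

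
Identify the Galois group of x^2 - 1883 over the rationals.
Gal(K/Q) = Z/2Z (cyclic of order 2)

x^2 - 1883 is irreducible over Q since 1883 is not a rational square. The splitting field Q(sqrt(1883)) has degree 2 over Q, and its unique nontrivial automorphism is sqrt(1883) ↦ -sqrt(1883). Hence Gal(Q(sqrt(1883))/Q) = Z/2Z.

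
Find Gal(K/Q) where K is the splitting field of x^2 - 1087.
Gal(K/Q) = Z/2Z (cyclic of order 2)

x^2 - 1087 is irreducible over Q since 1087 is not a rational square. The splitting field Q(sqrt(1087)) has degree 2 over Q, and its unique nontrivial automorphism is sqrt(1087) ↦ -sqrt(1087). Hence Gal(Q(sqrt(1087))/Q) = Z/2Z.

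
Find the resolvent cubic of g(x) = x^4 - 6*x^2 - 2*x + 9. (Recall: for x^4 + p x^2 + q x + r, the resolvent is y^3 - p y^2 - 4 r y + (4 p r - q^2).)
h(y) = y^3 + 6*y^2 - 36*y - 220

Identify coefficients: p = -6, q = -2, r = 9.
Plug into h(y) = y^3 - p y^2 - 4 r y + (4 p r - q^2):
  h(y) = y^3 - (-6) y^2 - 4*(9) y + (4*(-6)*(9) - (-2)^2)
       = y^3 + (6) y^2 + (-36) y + (-220).
Simplifying: h(y) = y^3 + 6*y^2 - 36*y - 220.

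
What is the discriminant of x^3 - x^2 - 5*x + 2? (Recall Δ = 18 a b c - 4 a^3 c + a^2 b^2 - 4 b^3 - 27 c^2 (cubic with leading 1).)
Δ = 605

For x^3 + a x^2 + b x + c the discriminant is Δ = 18 a b c - 4 a^3 c + a^2 b^2 - 4 b^3 - 27 c^2.
Plug a = -1, b = -5, c = 2:
  18*(-1)*(-5)*(2) - 4*(-1)^3*(2) + (-1)^2*(-5)^2 - 4*(-5)^3 - 27*(2)^2
  = 180 + (8) + 25 + (500) + (-108)
  = 605.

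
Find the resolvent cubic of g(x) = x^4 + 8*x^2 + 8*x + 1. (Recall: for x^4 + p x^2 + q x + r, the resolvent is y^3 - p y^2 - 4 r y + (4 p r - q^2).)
h(y) = y^3 - 8*y^2 - 4*y - 32

Identify coefficients: p = 8, q = 8, r = 1.
Plug into h(y) = y^3 - p y^2 - 4 r y + (4 p r - q^2):
  h(y) = y^3 - (8) y^2 - 4*(1) y + (4*(8)*(1) - (8)^2)
       = y^3 + (-8) y^2 + (-4) y + (-32).
Simplifying: h(y) = y^3 - 8*y^2 - 4*y - 32.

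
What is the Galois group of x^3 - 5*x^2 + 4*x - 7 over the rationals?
Gal(K/Q) = S_3 (symmetric group of order 6)

Compute the discriminant of x^3 + (-5)*x^2 + (4)*x + (-7): Δ = -2159. Since Δ is not a rational square, the Galois group is not contained in A_3; it must be the full S_3 (irreducibility of the cubic rules out anything smaller).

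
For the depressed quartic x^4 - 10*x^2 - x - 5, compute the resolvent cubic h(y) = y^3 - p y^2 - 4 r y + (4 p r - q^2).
h(y) = y^3 + 10*y^2 + 20*y + 199

Identify coefficients: p = -10, q = -1, r = -5.
Plug into h(y) = y^3 - p y^2 - 4 r y + (4 p r - q^2):
  h(y) = y^3 - (-10) y^2 - 4*(-5) y + (4*(-10)*(-5) - (-1)^2)
       = y^3 + (10) y^2 + (20) y + (199).
Simplifying: h(y) = y^3 + 10*y^2 + 20*y + 199.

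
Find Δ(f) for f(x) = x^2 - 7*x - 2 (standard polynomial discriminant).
Δ = 57

For a quadratic a x^2 + b x + c the discriminant is Δ = b^2 - 4ac = (-7)^2 - 4*(1)*(-2) = 49 - (-8) = 57.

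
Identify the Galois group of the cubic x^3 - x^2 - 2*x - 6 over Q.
Gal(K/Q) = S_3 (symmetric group of order 6)

Compute the discriminant of x^3 + (-1)*x^2 + (-2)*x + (-6): Δ = -1176. Since Δ is not a rational square, the Galois group is not contained in A_3; it must be the full S_3 (irreducibility of the cubic rules out anything smaller).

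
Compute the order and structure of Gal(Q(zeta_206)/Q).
|Gal(Q(zeta_206)/Q)| = phi(206) = 102; group ≅ (Z/206Z)^* ≅ Z/102Z

The n-th cyclotomic polynomial Φ_206(x) is the minimal polynomial of zeta_206 over Q and has degree phi(206) = 102. So Q(zeta_206) is a degree-102 Galois extension with Galois group (Z/206Z)^*. By CRT, (Z/206Z)^* ≅ (Z/2Z)^* × (Z/103Z)^*. Each prime-power unit group is (Z/2Z)^* ≅ trivial group (order 1); (Z/103Z)^* ≅ Z/102Z. Hence Gal(Q(zeta_206)/Q) ≅ Z/102Z.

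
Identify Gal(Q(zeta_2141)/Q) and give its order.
|Gal(Q(zeta_2141)/Q)| = phi(2141) = 2140; group ≅ (Z/2141Z)^* ≅ Z/2140Z

The n-th cyclotomic polynomial Φ_2141(x) is the minimal polynomial of zeta_2141 over Q and has degree phi(2141) = 2140. So Q(zeta_2141) is a degree-2140 Galois extension with Galois group (Z/2141Z)^*. (Z/2141Z)^* is cyclic since 2141 is an odd prime power (or 4). Hence Gal(Q(zeta_2141)/Q) ≅ Z/2140Z.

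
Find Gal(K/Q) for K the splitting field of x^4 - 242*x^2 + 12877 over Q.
Gal(K/Q) = V_4 (Klein four-group, Z/2Z × Z/2Z)

f factors as (x^2 - 163)(x^2 - 79), so the splitting field is K = Q(sqrt(163), sqrt(79)). The elements 163, 79, 12877 are all non-squares in Q, so sqrt(163) and sqrt(79) generate independent quadratic extensions. Thus [K:Q] = 4 and Gal(K/Q) is generated by the two order-2 automorphisms sqrt(163) ↦ -sqrt(163) and sqrt(79) ↦ -sqrt(79), giving V_4.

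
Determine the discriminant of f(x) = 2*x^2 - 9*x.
Δ = 81

For a quadratic a x^2 + b x + c the discriminant is Δ = b^2 - 4ac = (-9)^2 - 4*(2)*(0) = 81 - (0) = 81.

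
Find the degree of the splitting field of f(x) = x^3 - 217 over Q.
[K:Q] = 6

x^3 - 217 has one real root r = 217^(1/3) and two complex roots r*zeta_3, r*zeta_3^2 where zeta_3 = e^(2*pi*i/3). The splitting field is Q(r, zeta_3). [Q(r):Q] = 3 and [Q(zeta_3):Q] = 2 with gcd = 1, so [Q(r, zeta_3):Q] = 3 * 2 = 6.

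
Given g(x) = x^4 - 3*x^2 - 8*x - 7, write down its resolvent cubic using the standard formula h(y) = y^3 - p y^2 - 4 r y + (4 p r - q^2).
h(y) = y^3 + 3*y^2 + 28*y + 20

Identify coefficients: p = -3, q = -8, r = -7.
Plug into h(y) = y^3 - p y^2 - 4 r y + (4 p r - q^2):
  h(y) = y^3 - (-3) y^2 - 4*(-7) y + (4*(-3)*(-7) - (-8)^2)
       = y^3 + (3) y^2 + (28) y + (20).
Simplifying: h(y) = y^3 + 3*y^2 + 28*y + 20.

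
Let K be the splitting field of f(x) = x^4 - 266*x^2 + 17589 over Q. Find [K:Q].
[K:Q] = 4

f factors as (x^2 - 143)(x^2 - 123); the splitting field is K = Q(sqrt(143), sqrt(123)). Since 143, 123, and 17589 are all non-squares in Q, the three subfields Q(sqrt(143)), Q(sqrt(123)), Q(sqrt(17589)) are distinct degree-2 extensions, so [K:Q] = 4 (Klein four Galois group).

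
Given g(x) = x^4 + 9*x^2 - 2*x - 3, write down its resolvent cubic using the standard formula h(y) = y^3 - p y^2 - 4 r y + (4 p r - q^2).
h(y) = y^3 - 9*y^2 + 12*y - 112

Identify coefficients: p = 9, q = -2, r = -3.
Plug into h(y) = y^3 - p y^2 - 4 r y + (4 p r - q^2):
  h(y) = y^3 - (9) y^2 - 4*(-3) y + (4*(9)*(-3) - (-2)^2)
       = y^3 + (-9) y^2 + (12) y + (-112).
Simplifying: h(y) = y^3 - 9*y^2 + 12*y - 112.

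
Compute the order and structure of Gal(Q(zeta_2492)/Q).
|Gal(Q(zeta_2492)/Q)| = phi(2492) = 1056; group ≅ (Z/2492Z)^* ≅ Z/2Z × Z/6Z × Z/88Z

The n-th cyclotomic polynomial Φ_2492(x) is the minimal polynomial of zeta_2492 over Q and has degree phi(2492) = 1056. So Q(zeta_2492) is a degree-1056 Galois extension with Galois group (Z/2492Z)^*. By CRT, (Z/2492Z)^* ≅ (Z/4Z)^* × (Z/7Z)^* × (Z/89Z)^*. Each prime-power unit group is (Z/4Z)^* ≅ Z/2Z; (Z/7Z)^* ≅ Z/6Z; (Z/89Z)^* ≅ Z/88Z. Hence Gal(Q(zeta_2492)/Q) ≅ Z/2Z × Z/6Z × Z/88Z.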